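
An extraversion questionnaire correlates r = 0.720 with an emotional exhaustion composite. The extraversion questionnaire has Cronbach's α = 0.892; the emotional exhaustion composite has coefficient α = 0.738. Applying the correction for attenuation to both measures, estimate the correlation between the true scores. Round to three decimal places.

0.887

r_true = r_obs / √(r_xx · r_yy) = 0.720 / √(0.892 × 0.738) = 0.720 / √0.658296 = 0.720 / 0.8114 ≈ 0.887.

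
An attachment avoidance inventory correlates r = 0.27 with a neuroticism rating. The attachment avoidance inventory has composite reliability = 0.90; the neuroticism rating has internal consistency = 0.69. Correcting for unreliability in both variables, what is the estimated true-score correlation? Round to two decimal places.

r_true = r_obs / √(r_xx · r_yy) = 0.27 / √(0.90 × 0.69) = 0.27 / √0.6210 = 0.27 / 0.7880 ≈ 0.34.

0.34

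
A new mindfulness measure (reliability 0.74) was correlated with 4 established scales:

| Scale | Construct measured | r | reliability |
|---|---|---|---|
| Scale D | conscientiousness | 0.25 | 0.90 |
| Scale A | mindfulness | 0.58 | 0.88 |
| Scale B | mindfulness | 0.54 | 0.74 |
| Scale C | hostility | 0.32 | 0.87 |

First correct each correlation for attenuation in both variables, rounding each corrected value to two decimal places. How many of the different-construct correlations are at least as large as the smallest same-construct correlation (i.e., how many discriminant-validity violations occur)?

Disattenuated r (r / √(r_scale · r_new)):
  Scale D (disc): 0.25 / √(0.90·0.74) = 0.31
  Scale A (conv): 0.58 / √(0.88·0.74) = 0.72
  Scale B (conv): 0.54 / √(0.74·0.74) = 0.73
  Scale C (disc): 0.32 / √(0.87·0.74) = 0.40
Smallest convergent = 0.72. Discriminant values: 0.31, 0.40; count ≥ 0.72 → 0.

0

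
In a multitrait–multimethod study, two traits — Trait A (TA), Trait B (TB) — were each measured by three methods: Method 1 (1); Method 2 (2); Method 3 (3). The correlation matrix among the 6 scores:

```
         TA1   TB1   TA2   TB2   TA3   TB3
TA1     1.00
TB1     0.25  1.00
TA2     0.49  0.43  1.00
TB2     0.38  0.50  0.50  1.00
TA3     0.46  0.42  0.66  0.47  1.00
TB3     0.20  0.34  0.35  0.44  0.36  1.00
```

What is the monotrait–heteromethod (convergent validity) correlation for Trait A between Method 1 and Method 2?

0.49

Same trait (TA), different methods: r(TA1, TA2) = 0.49.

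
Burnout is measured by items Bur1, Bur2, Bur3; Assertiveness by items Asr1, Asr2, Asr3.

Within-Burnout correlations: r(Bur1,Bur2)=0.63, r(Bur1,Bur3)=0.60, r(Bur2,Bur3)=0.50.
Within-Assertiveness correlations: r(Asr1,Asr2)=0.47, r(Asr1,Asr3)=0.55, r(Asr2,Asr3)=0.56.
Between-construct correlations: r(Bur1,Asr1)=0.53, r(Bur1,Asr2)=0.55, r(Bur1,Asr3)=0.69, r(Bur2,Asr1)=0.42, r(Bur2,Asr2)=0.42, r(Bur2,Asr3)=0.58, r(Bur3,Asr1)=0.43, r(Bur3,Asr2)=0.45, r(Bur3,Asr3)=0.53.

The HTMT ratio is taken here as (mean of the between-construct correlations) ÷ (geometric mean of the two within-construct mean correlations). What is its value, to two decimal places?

Mean between = 4.60/9 = 0.5111.
Mean within-Bur = 1.73/3 = 0.5767; mean within-Asr = 1.58/3 = 0.5267.
Geometric mean = √(0.5767 × 0.5267) = 0.5511.
HTMT = 0.5111 / 0.5511 = 0.93.

0.93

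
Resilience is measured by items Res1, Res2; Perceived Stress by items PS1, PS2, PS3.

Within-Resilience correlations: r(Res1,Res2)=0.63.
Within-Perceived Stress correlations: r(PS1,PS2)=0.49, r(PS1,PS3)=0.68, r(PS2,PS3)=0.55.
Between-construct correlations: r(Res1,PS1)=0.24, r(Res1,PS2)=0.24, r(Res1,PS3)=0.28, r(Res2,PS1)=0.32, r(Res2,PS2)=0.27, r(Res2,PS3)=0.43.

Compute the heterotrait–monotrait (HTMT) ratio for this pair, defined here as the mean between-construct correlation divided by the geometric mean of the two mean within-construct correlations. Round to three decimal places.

0.494

Between-construct mean = 1.78/6 = 0.2967.
Mean within-Res = 0.63/1 = 0.6300; mean within-PS = 1.72/3 = 0.5733.
Geometric mean = √(0.6300 × 0.5733) = 0.6010.
HTMT = 0.2967 / 0.6010 = 0.494.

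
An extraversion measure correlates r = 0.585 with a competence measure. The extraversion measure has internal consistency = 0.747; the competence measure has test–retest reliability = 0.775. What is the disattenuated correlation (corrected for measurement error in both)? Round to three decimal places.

0.769

r_true = r_obs / √(r_xx · r_yy) = 0.585 / √(0.747 × 0.775) = 0.585 / √0.578925 = 0.585 / 0.7609 ≈ 0.769.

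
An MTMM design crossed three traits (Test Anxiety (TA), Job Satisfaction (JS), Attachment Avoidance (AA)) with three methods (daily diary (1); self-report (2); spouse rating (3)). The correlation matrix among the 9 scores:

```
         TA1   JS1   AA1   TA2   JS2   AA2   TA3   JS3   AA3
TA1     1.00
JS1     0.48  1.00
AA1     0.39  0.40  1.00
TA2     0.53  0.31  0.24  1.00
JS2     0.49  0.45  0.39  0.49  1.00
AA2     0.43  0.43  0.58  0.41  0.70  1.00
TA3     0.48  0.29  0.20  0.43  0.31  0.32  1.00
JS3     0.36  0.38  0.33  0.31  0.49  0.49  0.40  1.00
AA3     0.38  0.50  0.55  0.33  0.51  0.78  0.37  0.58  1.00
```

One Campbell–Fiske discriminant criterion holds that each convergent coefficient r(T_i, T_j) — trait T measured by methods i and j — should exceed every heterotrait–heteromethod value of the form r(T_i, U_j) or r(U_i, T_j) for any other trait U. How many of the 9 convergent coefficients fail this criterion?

3

Each convergent coefficient versus the relevant comparison correlations:
TA (methods 1·2): 0.53 vs {0.49, 0.31, 0.43, 0.24} → pass.
TA (methods 1·3): 0.48 vs {0.36, 0.29, 0.38, 0.20} → pass.
TA (methods 2·3): 0.43 vs {0.31, 0.31, 0.33, 0.32} → pass.
JS (methods 1·2): 0.45 vs {0.31, 0.49, 0.43, 0.39} → fail.
JS (methods 1·3): 0.38 vs {0.29, 0.36, 0.50, 0.33} → fail.
JS (methods 2·3): 0.49 vs {0.31, 0.31, 0.51, 0.49} → fail.
AA (methods 1·2): 0.58 vs {0.24, 0.43, 0.39, 0.43} → pass.
AA (methods 1·3): 0.55 vs {0.20, 0.38, 0.33, 0.50} → pass.
AA (methods 2·3): 0.78 vs {0.32, 0.33, 0.49, 0.51} → pass.
3 of 9 fail.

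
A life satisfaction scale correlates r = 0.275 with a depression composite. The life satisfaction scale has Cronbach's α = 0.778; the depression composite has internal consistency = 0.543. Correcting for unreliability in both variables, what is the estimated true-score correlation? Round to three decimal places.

r_true = r_obs / √(r_xx · r_yy) = 0.275 / √(0.778 × 0.543) = 0.275 / √0.422454 = 0.275 / 0.6500 ≈ 0.423.

0.423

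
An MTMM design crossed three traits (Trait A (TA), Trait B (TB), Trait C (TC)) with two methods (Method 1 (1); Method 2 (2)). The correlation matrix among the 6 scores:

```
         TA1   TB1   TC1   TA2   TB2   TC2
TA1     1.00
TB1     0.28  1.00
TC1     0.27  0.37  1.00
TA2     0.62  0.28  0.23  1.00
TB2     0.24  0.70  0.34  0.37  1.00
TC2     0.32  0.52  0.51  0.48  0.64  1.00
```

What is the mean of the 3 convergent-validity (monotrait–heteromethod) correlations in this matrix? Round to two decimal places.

Convergent values: 0.62, 0.70, 0.51; mean = 1.83/3 = 0.61.

0.61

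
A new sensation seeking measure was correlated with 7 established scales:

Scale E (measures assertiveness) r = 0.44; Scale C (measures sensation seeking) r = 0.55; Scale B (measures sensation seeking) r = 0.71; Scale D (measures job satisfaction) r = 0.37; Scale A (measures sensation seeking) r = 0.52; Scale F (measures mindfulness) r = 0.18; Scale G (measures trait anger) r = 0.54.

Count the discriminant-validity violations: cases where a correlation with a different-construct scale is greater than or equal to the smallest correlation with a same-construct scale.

1

Convergent (same construct = sensation seeking): Scale C, Scale B, Scale A.
Smallest convergent = 0.52. Discriminant values: 0.44, 0.37, 0.18, 0.54; count ≥ 0.52 → 1.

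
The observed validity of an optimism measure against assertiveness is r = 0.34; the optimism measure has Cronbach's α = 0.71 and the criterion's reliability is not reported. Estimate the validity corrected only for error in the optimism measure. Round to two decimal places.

0.40

Single correction: r_c = r_obs / √r_xx = 0.34 / √0.71 = 0.34 / 0.8426 ≈ 0.40.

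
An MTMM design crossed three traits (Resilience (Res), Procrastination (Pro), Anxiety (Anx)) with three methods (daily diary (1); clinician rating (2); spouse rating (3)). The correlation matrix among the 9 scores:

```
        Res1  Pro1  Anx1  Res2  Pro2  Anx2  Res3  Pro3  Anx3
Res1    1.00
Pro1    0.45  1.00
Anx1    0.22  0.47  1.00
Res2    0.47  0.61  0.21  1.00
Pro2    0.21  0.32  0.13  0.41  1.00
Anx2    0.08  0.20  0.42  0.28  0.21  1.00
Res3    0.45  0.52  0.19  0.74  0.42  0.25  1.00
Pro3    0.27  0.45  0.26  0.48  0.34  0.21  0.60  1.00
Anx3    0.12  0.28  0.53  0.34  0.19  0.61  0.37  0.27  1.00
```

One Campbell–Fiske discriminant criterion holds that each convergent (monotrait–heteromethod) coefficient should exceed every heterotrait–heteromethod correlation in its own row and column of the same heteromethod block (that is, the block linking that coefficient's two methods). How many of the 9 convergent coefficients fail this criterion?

Checking each validity diagonal entry against its comparison values:
Res (methods 1·2): 0.47 vs {0.21, 0.61, 0.08, 0.21} → fail.
Res (methods 1·3): 0.45 vs {0.27, 0.52, 0.12, 0.19} → fail.
Res (methods 2·3): 0.74 vs {0.48, 0.42, 0.34, 0.25} → pass.
Pro (methods 1·2): 0.32 vs {0.61, 0.21, 0.20, 0.13} → fail.
Pro (methods 1·3): 0.45 vs {0.52, 0.27, 0.28, 0.26} → fail.
Pro (methods 2·3): 0.34 vs {0.42, 0.48, 0.19, 0.21} → fail.
Anx (methods 1·2): 0.42 vs {0.21, 0.08, 0.13, 0.20} → pass.
Anx (methods 1·3): 0.53 vs {0.19, 0.12, 0.26, 0.28} → pass.
Anx (methods 2·3): 0.61 vs {0.25, 0.34, 0.21, 0.19} → pass.
5 of 9 fail.

5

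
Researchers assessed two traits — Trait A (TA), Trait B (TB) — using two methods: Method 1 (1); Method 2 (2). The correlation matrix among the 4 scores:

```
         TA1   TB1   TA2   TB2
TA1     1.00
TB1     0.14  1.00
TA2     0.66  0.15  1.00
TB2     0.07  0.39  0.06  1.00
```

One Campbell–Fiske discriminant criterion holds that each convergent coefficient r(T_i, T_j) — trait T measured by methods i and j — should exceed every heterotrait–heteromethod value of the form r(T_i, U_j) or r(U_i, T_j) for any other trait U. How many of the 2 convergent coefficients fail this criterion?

0

Checking each validity diagonal entry against its comparison values:
TA (methods 1·2): 0.66 vs {0.07, 0.15} → pass.
TB (methods 1·2): 0.39 vs {0.15, 0.07} → pass.
0 of 2 fail.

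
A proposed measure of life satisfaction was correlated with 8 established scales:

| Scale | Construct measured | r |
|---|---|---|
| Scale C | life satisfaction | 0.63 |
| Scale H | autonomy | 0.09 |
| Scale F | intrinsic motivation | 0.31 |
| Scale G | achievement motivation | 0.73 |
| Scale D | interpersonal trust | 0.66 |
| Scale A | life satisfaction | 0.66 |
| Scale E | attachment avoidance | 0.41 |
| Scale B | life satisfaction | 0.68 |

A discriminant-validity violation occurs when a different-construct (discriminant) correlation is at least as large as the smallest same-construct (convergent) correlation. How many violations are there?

Convergent (same construct = life satisfaction): Scale C, Scale A, Scale B.
Smallest convergent = 0.63. Discriminant values: 0.09, 0.31, 0.73, 0.66, 0.41; count ≥ 0.63 → 2.

2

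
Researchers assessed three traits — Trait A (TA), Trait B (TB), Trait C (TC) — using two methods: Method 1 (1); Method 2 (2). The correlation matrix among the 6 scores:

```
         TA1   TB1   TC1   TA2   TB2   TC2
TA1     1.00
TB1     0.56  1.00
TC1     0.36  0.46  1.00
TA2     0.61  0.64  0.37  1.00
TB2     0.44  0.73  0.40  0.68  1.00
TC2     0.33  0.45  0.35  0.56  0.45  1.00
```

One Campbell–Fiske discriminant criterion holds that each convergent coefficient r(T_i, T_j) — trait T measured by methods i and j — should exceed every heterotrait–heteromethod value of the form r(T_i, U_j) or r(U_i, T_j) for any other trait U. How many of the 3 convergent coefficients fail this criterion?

Checking each validity diagonal entry against its comparison values:
TA (methods 1·2): 0.61 vs {0.44, 0.64, 0.33, 0.37} → fail.
TB (methods 1·2): 0.73 vs {0.64, 0.44, 0.45, 0.40} → pass.
TC (methods 1·2): 0.35 vs {0.37, 0.33, 0.40, 0.45} → fail.
2 of 3 fail.

2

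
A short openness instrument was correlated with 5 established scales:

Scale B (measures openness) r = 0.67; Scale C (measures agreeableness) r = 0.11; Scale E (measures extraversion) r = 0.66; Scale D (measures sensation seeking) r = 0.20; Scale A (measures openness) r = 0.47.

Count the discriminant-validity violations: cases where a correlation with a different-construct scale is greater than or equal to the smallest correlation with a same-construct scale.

1

Convergent (same construct = openness): Scale B, Scale A.
Smallest convergent = 0.47. Discriminant values: 0.11, 0.66, 0.20; count ≥ 0.47 → 1.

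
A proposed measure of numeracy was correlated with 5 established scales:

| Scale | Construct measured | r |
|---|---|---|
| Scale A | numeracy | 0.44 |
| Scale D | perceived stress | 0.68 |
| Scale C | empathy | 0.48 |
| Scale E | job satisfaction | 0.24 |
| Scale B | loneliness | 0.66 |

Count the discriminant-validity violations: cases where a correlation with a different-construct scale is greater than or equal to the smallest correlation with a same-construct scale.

Convergent (same construct = numeracy): Scale A.
Smallest convergent = 0.44. Discriminant values: 0.68, 0.48, 0.24, 0.66; count ≥ 0.44 → 3.

3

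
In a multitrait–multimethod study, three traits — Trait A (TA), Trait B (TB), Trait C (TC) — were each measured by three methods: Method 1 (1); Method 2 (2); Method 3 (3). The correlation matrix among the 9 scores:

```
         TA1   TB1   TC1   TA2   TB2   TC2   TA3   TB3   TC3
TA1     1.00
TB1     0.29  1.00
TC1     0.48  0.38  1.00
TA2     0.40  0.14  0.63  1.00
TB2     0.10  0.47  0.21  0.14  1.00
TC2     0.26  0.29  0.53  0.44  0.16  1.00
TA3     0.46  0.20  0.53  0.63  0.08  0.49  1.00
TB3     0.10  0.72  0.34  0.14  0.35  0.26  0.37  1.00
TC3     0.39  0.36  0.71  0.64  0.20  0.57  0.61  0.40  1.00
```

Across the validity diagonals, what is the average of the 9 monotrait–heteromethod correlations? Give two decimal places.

0.54

Convergent values: 0.40, 0.46, 0.63, 0.47, 0.72, 0.35, 0.53, 0.71, 0.57; mean = 4.84/9 = 0.54.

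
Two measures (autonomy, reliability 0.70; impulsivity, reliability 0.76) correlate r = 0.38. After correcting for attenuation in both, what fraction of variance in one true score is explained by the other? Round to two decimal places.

Disattenuated r = 0.38 / √(0.70 × 0.76) = 0.38 / 0.7294 = 0.5210.
Shared true-score variance = 0.5210² = 0.2714 ≈ 0.27.

0.27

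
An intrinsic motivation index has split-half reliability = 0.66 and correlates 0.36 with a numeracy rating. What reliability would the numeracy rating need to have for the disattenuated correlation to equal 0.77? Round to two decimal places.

r_true = r_obs / √(r_xx · r_yy) ⇒ 0.77 = 0.36 / √(0.66 · r_yy).
√(0.66 · r_yy) = 0.36 / 0.77 = 0.4675; 0.66 · r_yy = 0.2186; r_yy = 0.2186 / 0.66 ≈ 0.33.

0.33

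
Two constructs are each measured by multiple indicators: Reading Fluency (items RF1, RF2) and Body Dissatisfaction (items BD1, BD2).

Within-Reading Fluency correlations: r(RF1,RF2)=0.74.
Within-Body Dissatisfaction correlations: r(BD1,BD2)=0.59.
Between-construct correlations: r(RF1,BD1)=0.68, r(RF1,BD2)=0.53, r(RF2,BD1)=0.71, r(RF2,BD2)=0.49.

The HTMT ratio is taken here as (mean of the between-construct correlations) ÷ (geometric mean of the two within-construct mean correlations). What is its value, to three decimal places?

Mean between = 2.41/4 = 0.6025.
Mean within-RF = 0.74/1 = 0.7400; mean within-BD = 0.59/1 = 0.5900.
Geometric mean = √(0.7400 × 0.5900) = 0.6608.
HTMT = 0.6025 / 0.6608 = 0.912.

0.912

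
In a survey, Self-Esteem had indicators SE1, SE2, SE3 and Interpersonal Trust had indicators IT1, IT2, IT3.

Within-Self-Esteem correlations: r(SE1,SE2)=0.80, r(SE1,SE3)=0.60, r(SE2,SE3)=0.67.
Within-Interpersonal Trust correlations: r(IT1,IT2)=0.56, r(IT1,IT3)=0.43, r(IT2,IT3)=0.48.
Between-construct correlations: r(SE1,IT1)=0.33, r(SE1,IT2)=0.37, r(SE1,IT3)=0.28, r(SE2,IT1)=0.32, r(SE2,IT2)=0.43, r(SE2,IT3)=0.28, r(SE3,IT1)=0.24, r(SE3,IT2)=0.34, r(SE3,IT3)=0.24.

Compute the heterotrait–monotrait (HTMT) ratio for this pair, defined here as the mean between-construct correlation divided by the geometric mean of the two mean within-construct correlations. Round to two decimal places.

Mean between = 2.83/9 = 0.3144.
Mean within-SE = 2.07/3 = 0.6900; mean within-IT = 1.47/3 = 0.4900.
Geometric mean = √(0.6900 × 0.4900) = 0.5815.
HTMT = 0.3144 / 0.5815 = 0.54.

0.54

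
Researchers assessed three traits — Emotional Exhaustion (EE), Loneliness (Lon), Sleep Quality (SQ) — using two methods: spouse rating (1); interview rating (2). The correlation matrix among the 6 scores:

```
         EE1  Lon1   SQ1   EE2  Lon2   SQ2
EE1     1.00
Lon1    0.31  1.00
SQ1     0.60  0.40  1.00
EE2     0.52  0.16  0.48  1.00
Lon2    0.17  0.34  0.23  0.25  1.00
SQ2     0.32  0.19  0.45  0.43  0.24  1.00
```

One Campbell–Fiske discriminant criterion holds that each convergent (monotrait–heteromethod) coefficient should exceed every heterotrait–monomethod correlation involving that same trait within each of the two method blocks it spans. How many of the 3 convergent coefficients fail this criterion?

3

Checking each validity diagonal entry against its comparison values:
EE (methods 1·2): 0.52 vs {0.31, 0.25, 0.60, 0.43} → fail.
Lon (methods 1·2): 0.34 vs {0.31, 0.25, 0.40, 0.24} → fail.
SQ (methods 1·2): 0.45 vs {0.60, 0.43, 0.40, 0.24} → fail.
3 of 3 fail.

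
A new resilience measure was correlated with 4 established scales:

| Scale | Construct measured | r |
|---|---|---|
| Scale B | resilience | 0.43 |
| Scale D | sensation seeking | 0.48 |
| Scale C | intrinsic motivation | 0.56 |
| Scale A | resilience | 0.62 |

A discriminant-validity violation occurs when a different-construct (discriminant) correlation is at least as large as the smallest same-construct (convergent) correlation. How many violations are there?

2

Convergent (same construct = resilience): Scale B, Scale A.
Smallest convergent = 0.43. Discriminant values: 0.48, 0.56; count ≥ 0.43 → 2.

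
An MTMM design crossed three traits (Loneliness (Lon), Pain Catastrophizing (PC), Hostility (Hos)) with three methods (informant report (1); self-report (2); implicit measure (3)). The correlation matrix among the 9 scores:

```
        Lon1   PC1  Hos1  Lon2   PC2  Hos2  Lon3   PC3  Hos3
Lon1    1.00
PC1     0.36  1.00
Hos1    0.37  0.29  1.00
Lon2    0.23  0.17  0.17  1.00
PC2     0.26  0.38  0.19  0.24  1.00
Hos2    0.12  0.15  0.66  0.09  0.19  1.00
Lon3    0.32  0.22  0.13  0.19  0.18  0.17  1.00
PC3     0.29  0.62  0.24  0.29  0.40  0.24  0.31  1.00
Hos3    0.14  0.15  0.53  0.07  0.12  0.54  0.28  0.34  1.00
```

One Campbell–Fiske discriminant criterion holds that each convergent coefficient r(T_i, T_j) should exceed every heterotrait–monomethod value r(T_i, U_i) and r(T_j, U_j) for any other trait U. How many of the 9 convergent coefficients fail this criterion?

3

Each convergent coefficient versus the relevant comparison correlations:
Lon (methods 1·2): 0.23 vs {0.36, 0.24, 0.37, 0.09} → fail.
Lon (methods 1·3): 0.32 vs {0.36, 0.31, 0.37, 0.28} → fail.
Lon (methods 2·3): 0.19 vs {0.24, 0.31, 0.09, 0.28} → fail.
PC (methods 1·2): 0.38 vs {0.36, 0.24, 0.29, 0.19} → pass.
PC (methods 1·3): 0.62 vs {0.36, 0.31, 0.29, 0.34} → pass.
PC (methods 2·3): 0.40 vs {0.24, 0.31, 0.19, 0.34} → pass.
Hos (methods 1·2): 0.66 vs {0.37, 0.09, 0.29, 0.19} → pass.
Hos (methods 1·3): 0.53 vs {0.37, 0.28, 0.29, 0.34} → pass.
Hos (methods 2·3): 0.54 vs {0.09, 0.28, 0.19, 0.34} → pass.
3 of 9 fail.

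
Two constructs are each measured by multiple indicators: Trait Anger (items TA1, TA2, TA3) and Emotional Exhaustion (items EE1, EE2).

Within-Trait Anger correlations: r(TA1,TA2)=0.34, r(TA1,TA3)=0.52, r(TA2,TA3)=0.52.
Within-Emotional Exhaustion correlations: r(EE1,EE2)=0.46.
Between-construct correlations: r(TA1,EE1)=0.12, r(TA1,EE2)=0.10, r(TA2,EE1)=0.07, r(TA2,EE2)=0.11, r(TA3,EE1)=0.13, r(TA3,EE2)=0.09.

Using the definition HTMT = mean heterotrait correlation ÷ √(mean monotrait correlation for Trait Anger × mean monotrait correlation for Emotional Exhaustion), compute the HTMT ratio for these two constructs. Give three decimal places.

Between-construct mean = 0.62/6 = 0.1033.
Mean within-TA = 1.38/3 = 0.4600; mean within-EE = 0.46/1 = 0.4600.
Geometric mean = √(0.4600 × 0.4600) = 0.4600.
HTMT = 0.1033 / 0.4600 = 0.225.

0.225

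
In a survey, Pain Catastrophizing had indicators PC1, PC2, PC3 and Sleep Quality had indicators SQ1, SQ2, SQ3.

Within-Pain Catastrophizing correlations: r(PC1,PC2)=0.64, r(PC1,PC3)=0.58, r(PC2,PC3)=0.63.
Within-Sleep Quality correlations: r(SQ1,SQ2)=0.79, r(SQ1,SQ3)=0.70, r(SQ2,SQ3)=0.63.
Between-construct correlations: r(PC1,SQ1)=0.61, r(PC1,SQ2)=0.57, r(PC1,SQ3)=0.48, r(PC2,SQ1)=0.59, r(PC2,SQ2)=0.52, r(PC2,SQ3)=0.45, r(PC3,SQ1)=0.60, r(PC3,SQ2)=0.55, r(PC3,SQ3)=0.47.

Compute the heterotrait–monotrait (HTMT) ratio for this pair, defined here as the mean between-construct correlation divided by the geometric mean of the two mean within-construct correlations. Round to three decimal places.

0.815

Between-construct mean = 4.84/9 = 0.5378.
Mean within-PC = 1.85/3 = 0.6167; mean within-SQ = 2.12/3 = 0.7067.
Geometric mean = √(0.6167 × 0.7067) = 0.6602.
HTMT = 0.5378 / 0.6602 = 0.815.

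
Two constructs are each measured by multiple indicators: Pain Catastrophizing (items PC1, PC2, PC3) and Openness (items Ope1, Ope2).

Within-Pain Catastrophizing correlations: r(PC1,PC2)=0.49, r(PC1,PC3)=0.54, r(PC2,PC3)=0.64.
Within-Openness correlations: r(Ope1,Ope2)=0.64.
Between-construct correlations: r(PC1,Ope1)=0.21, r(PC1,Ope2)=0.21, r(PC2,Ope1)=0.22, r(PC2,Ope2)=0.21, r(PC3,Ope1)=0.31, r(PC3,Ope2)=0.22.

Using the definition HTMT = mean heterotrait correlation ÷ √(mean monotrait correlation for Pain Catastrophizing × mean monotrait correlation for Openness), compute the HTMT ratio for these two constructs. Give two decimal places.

Mean between = 1.38/6 = 0.2300.
Mean within-PC = 1.67/3 = 0.5567; mean within-Ope = 0.64/1 = 0.6400.
Geometric mean = √(0.5567 × 0.6400) = 0.5969.
HTMT = 0.2300 / 0.5969 = 0.39.

0.39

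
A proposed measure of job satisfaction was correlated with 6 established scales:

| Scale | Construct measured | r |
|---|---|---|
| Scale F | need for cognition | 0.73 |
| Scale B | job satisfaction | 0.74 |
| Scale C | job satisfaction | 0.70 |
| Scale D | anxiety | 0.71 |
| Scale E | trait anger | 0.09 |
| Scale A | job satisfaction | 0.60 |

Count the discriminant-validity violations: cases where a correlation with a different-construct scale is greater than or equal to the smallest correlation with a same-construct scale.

Convergent (same construct = job satisfaction): Scale B, Scale C, Scale A.
Smallest convergent = 0.60. Discriminant values: 0.73, 0.71, 0.09; count ≥ 0.60 → 2.

2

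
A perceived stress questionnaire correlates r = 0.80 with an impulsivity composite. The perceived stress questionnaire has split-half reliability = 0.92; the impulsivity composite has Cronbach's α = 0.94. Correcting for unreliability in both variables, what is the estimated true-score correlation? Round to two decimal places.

0.86

r_true = r_obs / √(r_xx · r_yy) = 0.80 / √(0.92 × 0.94) = 0.80 / √0.8648 = 0.80 / 0.9299 ≈ 0.86.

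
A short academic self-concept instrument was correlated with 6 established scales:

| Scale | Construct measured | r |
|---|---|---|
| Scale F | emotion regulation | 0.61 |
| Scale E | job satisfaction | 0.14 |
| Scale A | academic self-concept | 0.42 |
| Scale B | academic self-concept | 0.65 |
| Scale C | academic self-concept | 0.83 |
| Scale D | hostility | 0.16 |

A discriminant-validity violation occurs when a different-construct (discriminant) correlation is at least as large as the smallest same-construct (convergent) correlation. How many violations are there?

1

Convergent (same construct = academic self-concept): Scale A, Scale B, Scale C.
Smallest convergent = 0.42. Discriminant values: 0.61, 0.14, 0.16; count ≥ 0.42 → 1.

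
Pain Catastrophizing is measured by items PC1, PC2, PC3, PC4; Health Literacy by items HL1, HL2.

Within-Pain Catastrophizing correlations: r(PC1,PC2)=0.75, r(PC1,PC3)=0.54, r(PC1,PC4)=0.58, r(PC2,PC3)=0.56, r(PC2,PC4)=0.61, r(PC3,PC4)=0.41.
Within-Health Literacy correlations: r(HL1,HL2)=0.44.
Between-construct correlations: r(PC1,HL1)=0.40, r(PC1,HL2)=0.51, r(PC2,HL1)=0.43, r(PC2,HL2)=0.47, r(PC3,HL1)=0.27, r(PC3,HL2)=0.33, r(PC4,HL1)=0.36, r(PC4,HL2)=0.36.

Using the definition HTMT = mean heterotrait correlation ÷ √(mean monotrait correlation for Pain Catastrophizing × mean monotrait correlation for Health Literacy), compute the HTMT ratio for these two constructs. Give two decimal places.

Between-construct mean = 3.13/8 = 0.3913.
Mean within-PC = 3.45/6 = 0.5750; mean within-HL = 0.44/1 = 0.4400.
Geometric mean = √(0.5750 × 0.4400) = 0.5030.
HTMT = 0.3913 / 0.5030 = 0.78.

0.78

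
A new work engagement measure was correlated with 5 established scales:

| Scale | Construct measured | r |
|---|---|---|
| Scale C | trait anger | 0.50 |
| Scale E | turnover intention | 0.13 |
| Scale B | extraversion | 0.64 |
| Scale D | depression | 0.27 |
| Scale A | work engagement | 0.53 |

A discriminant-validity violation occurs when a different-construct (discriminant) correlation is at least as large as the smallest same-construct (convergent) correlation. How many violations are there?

1

Convergent (same construct = work engagement): Scale A.
Smallest convergent = 0.53. Discriminant values: 0.50, 0.13, 0.64, 0.27; count ≥ 0.53 → 1.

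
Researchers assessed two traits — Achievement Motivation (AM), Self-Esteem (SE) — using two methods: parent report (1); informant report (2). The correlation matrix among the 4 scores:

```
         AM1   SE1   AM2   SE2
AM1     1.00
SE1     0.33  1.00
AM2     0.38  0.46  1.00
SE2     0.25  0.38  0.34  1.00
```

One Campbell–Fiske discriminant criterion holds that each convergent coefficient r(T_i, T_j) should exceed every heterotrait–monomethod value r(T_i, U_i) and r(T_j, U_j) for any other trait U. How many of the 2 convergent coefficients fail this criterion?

0

Each convergent coefficient versus the relevant comparison correlations:
AM (methods 1·2): 0.38 vs {0.33, 0.34} → pass.
SE (methods 1·2): 0.38 vs {0.33, 0.34} → pass.
0 of 2 fail.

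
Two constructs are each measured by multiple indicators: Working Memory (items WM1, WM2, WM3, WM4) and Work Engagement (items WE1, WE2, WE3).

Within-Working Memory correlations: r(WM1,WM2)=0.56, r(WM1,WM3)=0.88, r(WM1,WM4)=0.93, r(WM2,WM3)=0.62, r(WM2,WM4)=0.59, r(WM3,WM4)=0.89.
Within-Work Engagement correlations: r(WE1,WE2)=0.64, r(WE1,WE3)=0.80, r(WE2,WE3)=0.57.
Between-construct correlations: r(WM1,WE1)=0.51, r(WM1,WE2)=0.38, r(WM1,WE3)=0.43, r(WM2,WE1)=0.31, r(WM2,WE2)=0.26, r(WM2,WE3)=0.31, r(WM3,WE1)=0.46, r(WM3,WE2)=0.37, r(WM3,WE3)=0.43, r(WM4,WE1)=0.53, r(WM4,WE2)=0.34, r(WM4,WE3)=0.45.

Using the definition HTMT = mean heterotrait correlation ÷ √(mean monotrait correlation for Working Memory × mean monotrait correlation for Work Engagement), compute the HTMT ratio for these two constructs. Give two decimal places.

Between-construct mean = 4.78/12 = 0.3983.
Mean within-WM = 4.47/6 = 0.7450; mean within-WE = 2.01/3 = 0.6700.
Geometric mean = √(0.7450 × 0.6700) = 0.7065.
HTMT = 0.3983 / 0.7065 = 0.56.

0.56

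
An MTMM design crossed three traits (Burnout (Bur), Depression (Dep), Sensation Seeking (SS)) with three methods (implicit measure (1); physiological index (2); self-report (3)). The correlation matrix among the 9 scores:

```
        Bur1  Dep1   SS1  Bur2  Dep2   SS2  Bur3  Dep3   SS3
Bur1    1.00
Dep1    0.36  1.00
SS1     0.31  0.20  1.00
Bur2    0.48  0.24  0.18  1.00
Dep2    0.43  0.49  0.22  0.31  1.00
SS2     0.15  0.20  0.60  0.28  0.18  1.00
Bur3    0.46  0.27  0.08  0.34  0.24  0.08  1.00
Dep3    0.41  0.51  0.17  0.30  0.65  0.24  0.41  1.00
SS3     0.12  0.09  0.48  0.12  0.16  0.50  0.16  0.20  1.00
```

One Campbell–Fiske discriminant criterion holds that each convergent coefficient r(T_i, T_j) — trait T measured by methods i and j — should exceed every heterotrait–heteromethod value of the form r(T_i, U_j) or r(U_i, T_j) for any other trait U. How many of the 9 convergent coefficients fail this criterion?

0

Convergent coefficients and their comparison sets:
Bur (methods 1·2): 0.48 vs {0.43, 0.24, 0.15, 0.18} → pass.
Bur (methods 1·3): 0.46 vs {0.41, 0.27, 0.12, 0.08} → pass.
Bur (methods 2·3): 0.34 vs {0.30, 0.24, 0.12, 0.08} → pass.
Dep (methods 1·2): 0.49 vs {0.24, 0.43, 0.20, 0.22} → pass.
Dep (methods 1·3): 0.51 vs {0.27, 0.41, 0.09, 0.17} → pass.
Dep (methods 2·3): 0.65 vs {0.24, 0.30, 0.16, 0.24} → pass.
SS (methods 1·2): 0.60 vs {0.18, 0.15, 0.22, 0.20} → pass.
SS (methods 1·3): 0.48 vs {0.08, 0.12, 0.17, 0.09} → pass.
SS (methods 2·3): 0.50 vs {0.08, 0.12, 0.24, 0.16} → pass.
0 of 9 fail.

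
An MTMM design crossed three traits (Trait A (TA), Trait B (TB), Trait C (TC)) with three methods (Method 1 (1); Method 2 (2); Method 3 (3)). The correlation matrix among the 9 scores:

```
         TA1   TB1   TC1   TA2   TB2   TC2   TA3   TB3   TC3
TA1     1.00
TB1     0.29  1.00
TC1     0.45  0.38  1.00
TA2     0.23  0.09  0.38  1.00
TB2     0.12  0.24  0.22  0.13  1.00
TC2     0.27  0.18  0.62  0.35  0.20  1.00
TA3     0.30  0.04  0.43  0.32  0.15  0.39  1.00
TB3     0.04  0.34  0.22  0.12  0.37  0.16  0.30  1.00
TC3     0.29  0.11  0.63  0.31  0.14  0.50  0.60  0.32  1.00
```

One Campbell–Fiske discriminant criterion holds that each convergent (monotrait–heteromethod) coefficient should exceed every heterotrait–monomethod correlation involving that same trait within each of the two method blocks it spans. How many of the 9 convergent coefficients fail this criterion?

6

Checking each validity diagonal entry against its comparison values:
TA (methods 1·2): 0.23 vs {0.29, 0.13, 0.45, 0.35} → fail.
TA (methods 1·3): 0.30 vs {0.29, 0.30, 0.45, 0.60} → fail.
TA (methods 2·3): 0.32 vs {0.13, 0.30, 0.35, 0.60} → fail.
TB (methods 1·2): 0.24 vs {0.29, 0.13, 0.38, 0.20} → fail.
TB (methods 1·3): 0.34 vs {0.29, 0.30, 0.38, 0.32} → fail.
TB (methods 2·3): 0.37 vs {0.13, 0.30, 0.20, 0.32} → pass.
TC (methods 1·2): 0.62 vs {0.45, 0.35, 0.38, 0.20} → pass.
TC (methods 1·3): 0.63 vs {0.45, 0.60, 0.38, 0.32} → pass.
TC (methods 2·3): 0.50 vs {0.35, 0.60, 0.20, 0.32} → fail.
6 of 9 fail.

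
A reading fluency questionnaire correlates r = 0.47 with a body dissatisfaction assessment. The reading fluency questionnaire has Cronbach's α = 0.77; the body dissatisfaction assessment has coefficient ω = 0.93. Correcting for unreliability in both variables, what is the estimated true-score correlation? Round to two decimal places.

0.56

r_true = r_obs / √(r_xx · r_yy) = 0.47 / √(0.77 × 0.93) = 0.47 / √0.7161 = 0.47 / 0.8462 ≈ 0.56.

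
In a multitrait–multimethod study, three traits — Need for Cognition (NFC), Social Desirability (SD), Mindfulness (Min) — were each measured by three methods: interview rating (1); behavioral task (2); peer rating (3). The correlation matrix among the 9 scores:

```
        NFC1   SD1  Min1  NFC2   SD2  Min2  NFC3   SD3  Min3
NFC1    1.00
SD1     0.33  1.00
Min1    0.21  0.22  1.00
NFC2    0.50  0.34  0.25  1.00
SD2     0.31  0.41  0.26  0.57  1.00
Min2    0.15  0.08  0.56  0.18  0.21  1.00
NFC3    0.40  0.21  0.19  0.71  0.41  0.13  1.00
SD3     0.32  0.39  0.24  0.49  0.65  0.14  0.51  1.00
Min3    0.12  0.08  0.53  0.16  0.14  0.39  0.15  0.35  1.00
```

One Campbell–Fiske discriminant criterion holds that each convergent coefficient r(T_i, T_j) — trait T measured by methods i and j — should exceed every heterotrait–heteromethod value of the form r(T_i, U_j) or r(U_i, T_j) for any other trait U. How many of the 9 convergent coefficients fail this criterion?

Checking each validity diagonal entry against its comparison values:
NFC (methods 1·2): 0.50 vs {0.31, 0.34, 0.15, 0.25} → pass.
NFC (methods 1·3): 0.40 vs {0.32, 0.21, 0.12, 0.19} → pass.
NFC (methods 2·3): 0.71 vs {0.49, 0.41, 0.16, 0.13} → pass.
SD (methods 1·2): 0.41 vs {0.34, 0.31, 0.08, 0.26} → pass.
SD (methods 1·3): 0.39 vs {0.21, 0.32, 0.08, 0.24} → pass.
SD (methods 2·3): 0.65 vs {0.41, 0.49, 0.14, 0.14} → pass.
Min (methods 1·2): 0.56 vs {0.25, 0.15, 0.26, 0.08} → pass.
Min (methods 1·3): 0.53 vs {0.19, 0.12, 0.24, 0.08} → pass.
Min (methods 2·3): 0.39 vs {0.13, 0.16, 0.14, 0.14} → pass.
0 of 9 fail.

0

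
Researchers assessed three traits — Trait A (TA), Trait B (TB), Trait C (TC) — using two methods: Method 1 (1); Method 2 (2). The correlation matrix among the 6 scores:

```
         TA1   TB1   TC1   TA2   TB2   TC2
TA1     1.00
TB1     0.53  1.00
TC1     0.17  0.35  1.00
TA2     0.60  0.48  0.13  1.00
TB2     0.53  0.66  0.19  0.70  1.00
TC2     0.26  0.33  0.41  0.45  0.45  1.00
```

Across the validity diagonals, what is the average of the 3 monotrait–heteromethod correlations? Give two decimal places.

0.56

Convergent values: 0.60, 0.66, 0.41; mean = 1.67/3 = 0.56.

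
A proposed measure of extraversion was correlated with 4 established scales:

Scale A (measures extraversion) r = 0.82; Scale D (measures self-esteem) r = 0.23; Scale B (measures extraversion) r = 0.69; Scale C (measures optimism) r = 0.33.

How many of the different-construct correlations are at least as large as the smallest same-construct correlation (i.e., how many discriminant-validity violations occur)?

0

Convergent (same construct = extraversion): Scale A, Scale B.
Smallest convergent = 0.69. Discriminant values: 0.23, 0.33; count ≥ 0.69 → 0.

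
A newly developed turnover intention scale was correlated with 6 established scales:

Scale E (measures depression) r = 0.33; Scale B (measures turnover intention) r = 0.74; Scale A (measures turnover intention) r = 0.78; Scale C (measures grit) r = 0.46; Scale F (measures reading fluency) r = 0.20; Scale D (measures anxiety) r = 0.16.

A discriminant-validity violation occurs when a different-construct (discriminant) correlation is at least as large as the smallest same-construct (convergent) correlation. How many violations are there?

0

Convergent (same construct = turnover intention): Scale B, Scale A.
Smallest convergent = 0.74. Discriminant values: 0.33, 0.46, 0.20, 0.16; count ≥ 0.74 → 0.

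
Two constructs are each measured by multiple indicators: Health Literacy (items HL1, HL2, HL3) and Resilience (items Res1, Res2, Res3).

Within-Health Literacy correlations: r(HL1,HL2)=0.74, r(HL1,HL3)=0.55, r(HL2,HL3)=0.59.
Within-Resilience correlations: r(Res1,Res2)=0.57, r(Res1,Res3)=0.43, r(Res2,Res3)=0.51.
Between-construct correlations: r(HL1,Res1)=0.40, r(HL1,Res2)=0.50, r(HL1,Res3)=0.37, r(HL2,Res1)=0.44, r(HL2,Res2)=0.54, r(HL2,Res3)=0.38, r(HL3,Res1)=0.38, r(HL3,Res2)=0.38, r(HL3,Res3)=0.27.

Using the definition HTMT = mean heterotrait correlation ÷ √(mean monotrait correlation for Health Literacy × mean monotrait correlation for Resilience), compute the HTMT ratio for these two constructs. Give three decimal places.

Mean between = 3.66/9 = 0.4067.
Mean within-HL = 1.88/3 = 0.6267; mean within-Res = 1.51/3 = 0.5033.
Geometric mean = √(0.6267 × 0.5033) = 0.5616.
HTMT = 0.4067 / 0.5616 = 0.724.

0.724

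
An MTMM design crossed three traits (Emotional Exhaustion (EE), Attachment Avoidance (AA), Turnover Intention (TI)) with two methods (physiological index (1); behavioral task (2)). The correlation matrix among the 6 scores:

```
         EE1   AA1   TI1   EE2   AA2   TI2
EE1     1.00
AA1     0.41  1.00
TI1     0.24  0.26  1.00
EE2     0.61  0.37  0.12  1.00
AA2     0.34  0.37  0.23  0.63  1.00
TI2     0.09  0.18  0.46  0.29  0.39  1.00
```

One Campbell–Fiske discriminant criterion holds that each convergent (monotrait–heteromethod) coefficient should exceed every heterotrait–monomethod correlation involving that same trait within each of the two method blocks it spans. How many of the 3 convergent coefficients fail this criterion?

Checking each validity diagonal entry against its comparison values:
EE (methods 1·2): 0.61 vs {0.41, 0.63, 0.24, 0.29} → fail.
AA (methods 1·2): 0.37 vs {0.41, 0.63, 0.26, 0.39} → fail.
TI (methods 1·2): 0.46 vs {0.24, 0.29, 0.26, 0.39} → pass.
2 of 3 fail.

2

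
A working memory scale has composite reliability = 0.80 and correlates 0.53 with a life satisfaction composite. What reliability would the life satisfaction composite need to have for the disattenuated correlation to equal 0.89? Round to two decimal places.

0.44

r_true = r_obs / √(r_xx · r_yy) ⇒ 0.89 = 0.53 / √(0.80 · r_yy).
√(0.80 · r_yy) = 0.53 / 0.89 = 0.5955; 0.80 · r_yy = 0.3546; r_yy = 0.3546 / 0.80 ≈ 0.44.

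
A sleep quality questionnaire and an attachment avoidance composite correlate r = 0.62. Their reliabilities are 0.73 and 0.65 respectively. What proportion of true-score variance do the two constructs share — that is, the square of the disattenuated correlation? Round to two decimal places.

Disattenuated r = 0.62 / √(0.73 × 0.65) = 0.62 / 0.6888 = 0.9001.
Shared true-score variance = 0.9001² = 0.8102 ≈ 0.81.

0.81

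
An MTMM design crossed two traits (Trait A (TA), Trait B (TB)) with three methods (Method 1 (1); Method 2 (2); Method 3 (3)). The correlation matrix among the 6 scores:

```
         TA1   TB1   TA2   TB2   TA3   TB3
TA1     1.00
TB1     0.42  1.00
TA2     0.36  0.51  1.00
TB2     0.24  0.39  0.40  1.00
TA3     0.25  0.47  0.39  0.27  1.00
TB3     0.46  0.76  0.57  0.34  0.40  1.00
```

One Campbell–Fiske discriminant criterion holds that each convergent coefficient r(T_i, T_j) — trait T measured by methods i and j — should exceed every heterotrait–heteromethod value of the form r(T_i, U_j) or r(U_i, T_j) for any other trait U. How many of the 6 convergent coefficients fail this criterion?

Checking each validity diagonal entry against its comparison values:
TA (methods 1·2): 0.36 vs {0.24, 0.51} → fail.
TA (methods 1·3): 0.25 vs {0.46, 0.47} → fail.
TA (methods 2·3): 0.39 vs {0.57, 0.27} → fail.
TB (methods 1·2): 0.39 vs {0.51, 0.24} → fail.
TB (methods 1·3): 0.76 vs {0.47, 0.46} → pass.
TB (methods 2·3): 0.34 vs {0.27, 0.57} → fail.
5 of 6 fail.

5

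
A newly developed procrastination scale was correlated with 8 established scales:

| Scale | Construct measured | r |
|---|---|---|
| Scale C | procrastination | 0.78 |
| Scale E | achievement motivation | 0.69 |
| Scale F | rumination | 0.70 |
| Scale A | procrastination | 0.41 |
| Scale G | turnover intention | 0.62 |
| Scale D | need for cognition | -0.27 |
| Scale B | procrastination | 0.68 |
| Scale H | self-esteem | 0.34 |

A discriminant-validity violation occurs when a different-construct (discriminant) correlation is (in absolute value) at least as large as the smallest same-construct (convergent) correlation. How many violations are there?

Convergent (same construct = procrastination): Scale C, Scale A, Scale B.
Smallest convergent = 0.41. Discriminant |r|: 0.69, 0.70, 0.62, 0.27, 0.34; count ≥ 0.41 → 3.

3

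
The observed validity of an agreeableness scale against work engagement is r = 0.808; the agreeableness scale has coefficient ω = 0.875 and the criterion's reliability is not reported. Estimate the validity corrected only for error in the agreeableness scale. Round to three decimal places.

0.864

Single correction: r_c = r_obs / √r_xx = 0.808 / √0.875 = 0.808 / 0.9354 ≈ 0.864.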